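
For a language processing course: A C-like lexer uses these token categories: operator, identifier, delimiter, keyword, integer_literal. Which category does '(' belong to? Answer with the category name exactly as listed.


Token: '('
Checking categories:
  identifier: no
  integer_literal: no
  operator: no
  keyword: no
  delimiter: YES
Category: delimiter

delimiter


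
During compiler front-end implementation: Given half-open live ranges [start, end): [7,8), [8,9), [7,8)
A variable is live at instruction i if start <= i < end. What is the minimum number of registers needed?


Live ranges:
  Var0: [7, 8)
  Var1: [8, 9)
  Var2: [7, 8)
Sweep-line events (position, delta, active):
  pos=7 start -> active=1
  pos=7 start -> active=2
  pos=8 end -> active=1
  pos=8 end -> active=0
  pos=8 start -> active=1
  pos=9 end -> active=0
Maximum simultaneous active: 2
Minimum registers needed: 2

2


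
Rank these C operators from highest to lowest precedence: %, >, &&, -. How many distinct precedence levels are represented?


Looking up precedence for each operator:
  % -> precedence 6
  > -> precedence 4
  && -> precedence 2
  - -> precedence 5
Sorted highest to lowest: %, -, >, &&
Distinct precedence values: [6, 5, 4, 2]
Number of distinct levels: 4

4


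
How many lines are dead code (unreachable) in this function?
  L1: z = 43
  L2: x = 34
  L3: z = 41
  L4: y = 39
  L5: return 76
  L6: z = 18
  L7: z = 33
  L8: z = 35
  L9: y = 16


Analyzing control flow:
  L1: reachable (before return)
  L2: reachable (before return)
  L3: reachable (before return)
  L4: reachable (before return)
  L5: reachable (return statement)
  L6: DEAD (after return at L5)
  L7: DEAD (after return at L5)
  L8: DEAD (after return at L5)
  L9: DEAD (after return at L5)
Return at L5, total lines = 9
Dead lines: L6 through L9
Count: 4

4


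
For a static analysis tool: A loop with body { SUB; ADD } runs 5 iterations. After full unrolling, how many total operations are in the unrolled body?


Loop body operations: SUB, ADD (2 ops per iteration)
Unrolling 5 iterations:
  Iteration 1: SUB, ADD (2 ops)
  Iteration 2: SUB, ADD (2 ops)
  Iteration 3: SUB, ADD (2 ops)
  Iteration 4: SUB, ADD (2 ops)
  Iteration 5: SUB, ADD (2 ops)
Total: 5 iterations * 2 ops/iter = 10 operations

10


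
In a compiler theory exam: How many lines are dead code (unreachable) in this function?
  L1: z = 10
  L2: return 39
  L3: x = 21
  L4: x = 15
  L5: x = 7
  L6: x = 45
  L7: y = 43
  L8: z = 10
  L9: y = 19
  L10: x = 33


Analyzing control flow:
  L1: reachable (before return)
  L2: reachable (return statement)
  L3: DEAD (after return at L2)
  L4: DEAD (after return at L2)
  L5: DEAD (after return at L2)
  L6: DEAD (after return at L2)
  L7: DEAD (after return at L2)
  L8: DEAD (after return at L2)
  L9: DEAD (after return at L2)
  L10: DEAD (after return at L2)
Return at L2, total lines = 10
Dead lines: L3 through L10
Count: 8

8


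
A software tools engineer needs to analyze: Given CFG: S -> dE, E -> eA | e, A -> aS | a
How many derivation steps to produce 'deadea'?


Grammar: S -> dE, E -> eA | e, A -> aS | a
Deriving 'deadea':
Step 1: S -> dE => dE
Step 2: E -> eA => deA
Step 3: A -> aS => deaS
Step 4: S -> dE => deadE
Step 5: E -> eA => deadeA
Step 6: A -> a => deadea
Total derivation steps: 6

6


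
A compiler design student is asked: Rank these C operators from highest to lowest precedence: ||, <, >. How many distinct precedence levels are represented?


Looking up precedence for each operator:
  || -> precedence 1
  < -> precedence 4
  > -> precedence 4
Sorted highest to lowest: <, >, ||
Distinct precedence values: [4, 1]
Number of distinct levels: 2

2


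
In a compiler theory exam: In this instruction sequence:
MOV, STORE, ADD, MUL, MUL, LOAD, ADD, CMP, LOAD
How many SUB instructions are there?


Scanning instruction sequence for SUB:
  Position 1: MOV
  Position 2: STORE
  Position 3: ADD
  Position 4: MUL
  Position 5: MUL
  Position 6: LOAD
  Position 7: ADD
  Position 8: CMP
  Position 9: LOAD
Matches at positions: []
Total SUB count: 0

0


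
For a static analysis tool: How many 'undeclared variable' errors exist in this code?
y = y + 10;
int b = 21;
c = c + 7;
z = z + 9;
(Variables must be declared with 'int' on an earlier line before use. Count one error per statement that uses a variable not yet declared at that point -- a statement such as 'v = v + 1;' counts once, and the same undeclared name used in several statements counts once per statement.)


Scanning code line by line:
  Line 1: use 'y' -> ERROR (undeclared)
  Line 2: declare 'b' -> declared = ['b']
  Line 3: use 'c' -> ERROR (undeclared)
  Line 4: use 'z' -> ERROR (undeclared)
Total undeclared variable errors: 3

3


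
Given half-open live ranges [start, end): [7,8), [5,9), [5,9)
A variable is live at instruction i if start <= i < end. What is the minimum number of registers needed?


Live ranges:
  Var0: [7, 8)
  Var1: [5, 9)
  Var2: [5, 9)
Sweep-line events (position, delta, active):
  pos=5 start -> active=1
  pos=5 start -> active=2
  pos=7 start -> active=3
  pos=8 end -> active=2
  pos=9 end -> active=1
  pos=9 end -> active=0
Maximum simultaneous active: 3
Minimum registers needed: 3

3


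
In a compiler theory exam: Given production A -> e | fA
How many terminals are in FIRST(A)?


Production: A -> e | fA
Examining each alternative for leading terminals:
  A -> e : first terminal = 'e'
  A -> fA : first terminal = 'f'
FIRST(A) = {e, f}
Count: 2

2


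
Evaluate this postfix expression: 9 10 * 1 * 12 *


Processing tokens left to right:
Push 9, Push 10
Pop 9 and 10, compute 9 * 10 = 90, push 90
Push 1
Pop 90 and 1, compute 90 * 1 = 90, push 90
Push 12
Pop 90 and 12, compute 90 * 12 = 1080, push 1080
Stack result: 1080

1080


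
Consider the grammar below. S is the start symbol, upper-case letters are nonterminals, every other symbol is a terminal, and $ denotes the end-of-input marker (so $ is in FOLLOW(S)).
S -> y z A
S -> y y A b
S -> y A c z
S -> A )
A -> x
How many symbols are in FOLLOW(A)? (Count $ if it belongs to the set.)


S is the start symbol and does not occur in any rule body, so FOLLOW(S) = {$}.
Examining every occurrence of A in a rule body:
  S -> y z A : A is at the right end -> add FOLLOW(S) = {$}
  S -> y y A b : A is followed by terminal 'b' -> add 'b'
  S -> y A c z : A is followed by terminal 'c' -> add 'c'
  S -> A ) : A is followed by terminal ')' -> add ')'
  A -> x : A does not occur in the body -> contributes nothing
FOLLOW(A) = {), b, c, $}
Count: 4

4


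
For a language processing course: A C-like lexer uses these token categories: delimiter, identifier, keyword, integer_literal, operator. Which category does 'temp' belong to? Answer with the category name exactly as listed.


Token: 'temp'
Checking categories:
  identifier: YES
  integer_literal: no
  operator: no
  keyword: no
  delimiter: no
Category: identifier

identifier


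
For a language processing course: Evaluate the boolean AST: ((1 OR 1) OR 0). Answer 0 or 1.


Step 1: Evaluate inner node
  1 OR 1 = 1
Step 2: Evaluate root node
  1 OR 0 = 1

1


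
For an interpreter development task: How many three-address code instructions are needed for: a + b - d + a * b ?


Expression: a + b - d + a * b
Generating three-address code (respecting * over +/- precedence):
  Instruction 1: t1 = a * b
  Instruction 2: t2 = a + b
  Instruction 3: t3 = t2 - d
  Instruction 4: t4 = t3 + t1
Total instructions: 4

4


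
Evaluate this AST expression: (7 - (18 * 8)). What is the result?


Expression: (7 - (18 * 8))
Evaluating step by step:
  18 * 8 = 144
  7 - 144 = -137
Result: -137

-137


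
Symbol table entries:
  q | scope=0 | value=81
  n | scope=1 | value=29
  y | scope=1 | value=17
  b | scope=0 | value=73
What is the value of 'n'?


Searching symbol table for 'n':
  q | scope=0 | value=81
  n | scope=1 | value=29 <- MATCH
  y | scope=1 | value=17
  b | scope=0 | value=73
Found 'n' at scope 1 with value 29

29


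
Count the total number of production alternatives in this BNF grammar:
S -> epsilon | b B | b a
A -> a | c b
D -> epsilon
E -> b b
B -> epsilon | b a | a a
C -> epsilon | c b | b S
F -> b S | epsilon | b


Counting alternatives per rule:
  S: 3 alternative(s)
  A: 2 alternative(s)
  D: 1 alternative(s)
  E: 1 alternative(s)
  B: 3 alternative(s)
  C: 3 alternative(s)
  F: 3 alternative(s)
Sum: 3 + 2 + 1 + 1 + 3 + 3 + 3 = 16

16


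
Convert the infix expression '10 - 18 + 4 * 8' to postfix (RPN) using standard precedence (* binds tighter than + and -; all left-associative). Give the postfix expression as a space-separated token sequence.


Applying the shunting-yard algorithm:
  Operand 10 -> output
  Push '-' onto operator stack -> op-stack: [-]
  Operand 18 -> output
  See '+' (prec 1); top '-' (prec 1) >= it -> pop '-' to output
  Push '+' onto operator stack -> op-stack: [+]
  Operand 4 -> output
  Push '*' onto operator stack -> op-stack: [+, *]
  Operand 8 -> output
  End of input: pop '*' to output
  End of input: pop '+' to output
Postfix result: 10 18 - 4 8 * +

10 18 - 4 8 * +


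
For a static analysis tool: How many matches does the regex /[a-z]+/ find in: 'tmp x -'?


Pattern: /[a-z]+/ (identifiers)
Input: 'tmp x -'
Scanning for matches:
  Match 1: 'tmp'
  Match 2: 'x'
Total matches: 2

2


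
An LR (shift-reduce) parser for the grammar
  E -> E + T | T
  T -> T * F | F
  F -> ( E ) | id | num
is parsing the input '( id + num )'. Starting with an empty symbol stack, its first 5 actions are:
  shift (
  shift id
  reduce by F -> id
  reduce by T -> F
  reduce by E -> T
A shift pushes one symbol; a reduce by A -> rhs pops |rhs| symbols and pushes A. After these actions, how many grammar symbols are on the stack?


Tracking the symbol stack through each action:
  Action 1: shift '(' : push -> stack = [(] (size 1)
  Action 2: shift 'id' : push -> stack = [(, id] (size 2)
  Action 3: reduce by F -> id : pop 1, push F -> stack = [(, F] (size 2)
  Action 4: reduce by T -> F : pop 1, push T -> stack = [(, T] (size 2)
  Action 5: reduce by E -> T : pop 1, push E -> stack = [(, E] (size 2)
Final stack size: 2

2


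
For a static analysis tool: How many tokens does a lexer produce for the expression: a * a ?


Scanning 'a * a'
Token 1: 'a' -> identifier
Token 2: '*' -> operator
Token 3: 'a' -> identifier
Total tokens: 3

3


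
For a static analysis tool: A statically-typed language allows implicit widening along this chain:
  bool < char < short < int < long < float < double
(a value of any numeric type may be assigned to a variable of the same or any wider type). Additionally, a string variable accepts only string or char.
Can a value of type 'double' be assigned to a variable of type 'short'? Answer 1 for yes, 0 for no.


Target variable type: short
Source value type: double
Numeric ranks: double=6, short=2
Widening allowed iff rank(source) <= rank(target): 6 <= 2? No
Result: 0

0


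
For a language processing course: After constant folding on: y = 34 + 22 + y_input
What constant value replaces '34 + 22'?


Identifying constant sub-expression:
  Original: y = 34 + 22 + y_input
  34 and 22 are both compile-time constants
  Evaluating: 34 + 22 = 56
  After folding: y = 56 + y_input

56


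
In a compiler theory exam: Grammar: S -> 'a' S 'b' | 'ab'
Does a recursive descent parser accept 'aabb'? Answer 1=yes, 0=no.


Grammar accepts strings of the form a^n b^n (n >= 1)
Word: 'aabb'
Counting: 2 a's and 2 b's
Check: 2 == 2? Yes
Derivation (S -> aSb applied 1 time(s), then S -> ab): S => aSb => aabb
Accepted

1


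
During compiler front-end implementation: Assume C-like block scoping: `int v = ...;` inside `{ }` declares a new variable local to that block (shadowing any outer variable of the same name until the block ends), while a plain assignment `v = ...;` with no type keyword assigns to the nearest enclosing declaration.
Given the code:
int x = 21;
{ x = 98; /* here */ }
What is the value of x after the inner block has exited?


Analyzing scoping rules:
Outer scope: declares x = 21
Inner block: 'x = 98;' has no type keyword, so it is an assignment to the outer x (no shadowing)
The assignment changed the outer variable itself, so the new value persists after the block -> 98
Result: 98

98


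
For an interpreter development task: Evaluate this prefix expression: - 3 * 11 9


Parsing prefix expression: - 3 * 11 9
Step 1: Innermost operation '* 11 9'
  11 * 9 = 99
Step 2: Outer operation '- 3 [99]'
  3 - 99 = -96

-96


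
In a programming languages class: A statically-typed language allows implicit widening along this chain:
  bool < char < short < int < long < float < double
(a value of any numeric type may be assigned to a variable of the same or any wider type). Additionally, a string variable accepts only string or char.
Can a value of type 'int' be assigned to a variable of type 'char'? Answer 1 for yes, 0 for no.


Target variable type: char
Source value type: int
Numeric ranks: int=3, char=1
Widening allowed iff rank(source) <= rank(target): 3 <= 1? No
Result: 0

0


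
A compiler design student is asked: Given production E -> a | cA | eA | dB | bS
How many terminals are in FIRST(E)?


Production: E -> a | cA | eA | dB | bS
Examining each alternative for leading terminals:
  E -> a : first terminal = 'a'
  E -> cA : first terminal = 'c'
  E -> eA : first terminal = 'e'
  E -> dB : first terminal = 'd'
  E -> bS : first terminal = 'b'
FIRST(E) = {a, b, c, d, e}
Count: 5

5


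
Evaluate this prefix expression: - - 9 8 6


Parsing prefix expression: - - 9 8 6
Step 1: Innermost operation '- 9 8'
  9 - 8 = 1
Step 2: Outer operation '- [1] 6'
  1 - 6 = -5

-5


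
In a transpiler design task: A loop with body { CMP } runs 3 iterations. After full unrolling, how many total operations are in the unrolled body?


Loop body operations: CMP (1 op per iteration)
Unrolling 3 iterations:
  Iteration 1: CMP (1 ops)
  Iteration 2: CMP (1 ops)
  Iteration 3: CMP (1 ops)
Total: 3 iterations * 1 ops/iter = 3 operations

3


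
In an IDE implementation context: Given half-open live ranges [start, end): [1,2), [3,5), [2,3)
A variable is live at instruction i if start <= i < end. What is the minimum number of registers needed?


Live ranges:
  Var0: [1, 2)
  Var1: [3, 5)
  Var2: [2, 3)
Sweep-line events (position, delta, active):
  pos=1 start -> active=1
  pos=2 end -> active=0
  pos=2 start -> active=1
  pos=3 end -> active=0
  pos=3 start -> active=1
  pos=5 end -> active=0
Maximum simultaneous active: 1
Minimum registers needed: 1

1


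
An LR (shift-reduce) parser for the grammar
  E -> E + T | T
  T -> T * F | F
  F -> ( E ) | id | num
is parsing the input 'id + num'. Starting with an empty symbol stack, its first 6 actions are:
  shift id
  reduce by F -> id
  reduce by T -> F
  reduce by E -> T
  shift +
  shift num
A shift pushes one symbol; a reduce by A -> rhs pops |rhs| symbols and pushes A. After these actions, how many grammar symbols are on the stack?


Tracking the symbol stack through each action:
  Action 1: shift 'id' : push -> stack = [id] (size 1)
  Action 2: reduce by F -> id : pop 1, push F -> stack = [F] (size 1)
  Action 3: reduce by T -> F : pop 1, push T -> stack = [T] (size 1)
  Action 4: reduce by E -> T : pop 1, push E -> stack = [E] (size 1)
  Action 5: shift '+' : push -> stack = [E, +] (size 2)
  Action 6: shift 'num' : push -> stack = [E, +, num] (size 3)
Final stack size: 3

3


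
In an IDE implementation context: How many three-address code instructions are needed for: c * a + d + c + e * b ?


Expression: c * a + d + c + e * b
Generating three-address code (respecting * over +/- precedence):
  Instruction 1: t1 = c * a
  Instruction 2: t2 = e * b
  Instruction 3: t3 = t1 + d
  Instruction 4: t4 = t3 + c
  Instruction 5: t5 = t4 + t2
Total instructions: 5

5


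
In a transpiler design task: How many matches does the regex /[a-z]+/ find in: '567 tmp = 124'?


Pattern: /[a-z]+/ (identifiers)
Input: '567 tmp = 124'
Scanning for matches:
  Match 1: 'tmp'
Total matches: 1

1


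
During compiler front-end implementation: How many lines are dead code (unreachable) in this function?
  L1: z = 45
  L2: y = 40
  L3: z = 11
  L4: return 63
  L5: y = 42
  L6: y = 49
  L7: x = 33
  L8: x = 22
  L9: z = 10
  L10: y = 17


Analyzing control flow:
  L1: reachable (before return)
  L2: reachable (before return)
  L3: reachable (before return)
  L4: reachable (return statement)
  L5: DEAD (after return at L4)
  L6: DEAD (after return at L4)
  L7: DEAD (after return at L4)
  L8: DEAD (after return at L4)
  L9: DEAD (after return at L4)
  L10: DEAD (after return at L4)
Return at L4, total lines = 10
Dead lines: L5 through L10
Count: 6

6


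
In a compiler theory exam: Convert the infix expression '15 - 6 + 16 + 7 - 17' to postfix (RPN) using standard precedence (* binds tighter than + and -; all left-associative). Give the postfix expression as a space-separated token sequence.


Applying the shunting-yard algorithm:
  Operand 15 -> output
  Push '-' onto operator stack -> op-stack: [-]
  Operand 6 -> output
  See '+' (prec 1); top '-' (prec 1) >= it -> pop '-' to output
  Push '+' onto operator stack -> op-stack: [+]
  Operand 16 -> output
  See '+' (prec 1); top '+' (prec 1) >= it -> pop '+' to output
  Push '+' onto operator stack -> op-stack: [+]
  Operand 7 -> output
  See '-' (prec 1); top '+' (prec 1) >= it -> pop '+' to output
  Push '-' onto operator stack -> op-stack: [-]
  Operand 17 -> output
  End of input: pop '-' to output
Postfix result: 15 6 - 16 + 7 + 17 -

15 6 - 16 + 7 + 17 -


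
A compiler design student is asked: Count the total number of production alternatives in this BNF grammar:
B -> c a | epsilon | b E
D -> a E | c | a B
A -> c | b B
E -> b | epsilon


Counting alternatives per rule:
  B: 3 alternative(s)
  D: 3 alternative(s)
  A: 2 alternative(s)
  E: 2 alternative(s)
Sum: 3 + 3 + 2 + 2 = 10

10


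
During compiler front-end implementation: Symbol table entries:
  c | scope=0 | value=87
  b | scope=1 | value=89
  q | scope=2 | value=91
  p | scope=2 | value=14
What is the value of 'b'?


Searching symbol table for 'b':
  c | scope=0 | value=87
  b | scope=1 | value=89 <- MATCH
  q | scope=2 | value=91
  p | scope=2 | value=14
Found 'b' at scope 1 with value 89

89


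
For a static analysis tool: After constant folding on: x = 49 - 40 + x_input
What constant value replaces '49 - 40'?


Identifying constant sub-expression:
  Original: x = 49 - 40 + x_input
  49 and 40 are both compile-time constants
  Evaluating: 49 - 40 = 9
  After folding: x = 9 + x_input

9


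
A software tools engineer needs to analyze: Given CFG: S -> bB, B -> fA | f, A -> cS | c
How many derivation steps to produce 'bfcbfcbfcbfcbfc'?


Grammar: S -> bB, B -> fA | f, A -> cS | c
Deriving 'bfcbfcbfcbfcbfc':
Step 1: S -> bB => bB
Step 2: B -> fA => bfA
Step 3: A -> cS => bfcS
Step 4: S -> bB => bfcbB
Step 5: B -> fA => bfcbfA
Step 6: A -> cS => bfcbfcS
Step 7: S -> bB => bfcbfcbB
Step 8: B -> fA => bfcbfcbfA
Step 9: A -> cS => bfcbfcbfcS
Step 10: S -> bB => bfcbfcbfcbB
Step 11: B -> fA => bfcbfcbfcbfA
Step 12: A -> cS => bfcbfcbfcbfcS
Step 13: S -> bB => bfcbfcbfcbfcbB
Step 14: B -> fA => bfcbfcbfcbfcbfA
Step 15: A -> c => bfcbfcbfcbfcbfc
Total derivation steps: 15

15


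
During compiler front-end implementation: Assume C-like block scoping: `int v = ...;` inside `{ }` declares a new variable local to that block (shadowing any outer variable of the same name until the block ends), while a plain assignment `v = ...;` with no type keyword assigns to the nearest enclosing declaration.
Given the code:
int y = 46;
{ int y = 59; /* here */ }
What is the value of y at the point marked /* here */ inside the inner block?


Analyzing scoping rules:
Outer scope: declares y = 46
Inner block: 'int y = 59;' declares a NEW y that shadows the outer one
Inside the block the inner declaration is in scope -> 59
Result: 59

59


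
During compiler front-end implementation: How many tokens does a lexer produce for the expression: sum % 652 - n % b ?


Scanning 'sum % 652 - n % b'
Token 1: 'sum' -> identifier
Token 2: '%' -> operator
Token 3: '652' -> integer_literal
Token 4: '-' -> operator
Token 5: 'n' -> identifier
Token 6: '%' -> operator
Token 7: 'b' -> identifier
Total tokens: 7

7


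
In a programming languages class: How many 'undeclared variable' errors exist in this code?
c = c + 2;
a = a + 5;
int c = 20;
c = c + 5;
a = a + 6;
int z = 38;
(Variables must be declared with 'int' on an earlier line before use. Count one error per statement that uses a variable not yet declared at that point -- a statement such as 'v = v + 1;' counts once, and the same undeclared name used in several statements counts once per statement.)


Scanning code line by line:
  Line 1: use 'c' -> ERROR (undeclared)
  Line 2: use 'a' -> ERROR (undeclared)
  Line 3: declare 'c' -> declared = ['c']
  Line 4: use 'c' -> OK (declared)
  Line 5: use 'a' -> ERROR (undeclared)
  Line 6: declare 'z' -> declared = ['c', 'z']
Total undeclared variable errors: 3

3


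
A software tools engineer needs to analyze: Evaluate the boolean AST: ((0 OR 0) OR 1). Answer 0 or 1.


Step 1: Evaluate inner node
  0 OR 0 = 0
Step 2: Evaluate root node
  0 OR 1 = 1

1


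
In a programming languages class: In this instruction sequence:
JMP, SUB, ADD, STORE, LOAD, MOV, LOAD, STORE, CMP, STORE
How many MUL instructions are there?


Scanning instruction sequence for MUL:
  Position 1: JMP
  Position 2: SUB
  Position 3: ADD
  Position 4: STORE
  Position 5: LOAD
  Position 6: MOV
  Position 7: LOAD
  Position 8: STORE
  Position 9: CMP
  Position 10: STORE
Matches at positions: []
Total MUL count: 0

0


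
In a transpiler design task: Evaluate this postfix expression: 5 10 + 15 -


Processing tokens left to right:
Push 5, Push 10
Pop 5 and 10, compute 5 + 10 = 15, push 15
Push 15
Pop 15 and 15, compute 15 - 15 = 0, push 0
Stack result: 0

0


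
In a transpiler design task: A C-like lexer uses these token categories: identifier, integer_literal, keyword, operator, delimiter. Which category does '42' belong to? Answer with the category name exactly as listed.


Token: '42'
Checking categories:
  identifier: no
  integer_literal: YES
  operator: no
  keyword: no
  delimiter: no
Category: integer_literal

integer_literal


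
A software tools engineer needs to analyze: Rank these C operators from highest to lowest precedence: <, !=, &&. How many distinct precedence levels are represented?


Looking up precedence for each operator:
  < -> precedence 4
  != -> precedence 3
  && -> precedence 2
Sorted highest to lowest: <, !=, &&
Distinct precedence values: [4, 3, 2]
Number of distinct levels: 3

3


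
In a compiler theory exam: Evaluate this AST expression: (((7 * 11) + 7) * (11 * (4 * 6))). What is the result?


Expression: (((7 * 11) + 7) * (11 * (4 * 6)))
Evaluating step by step:
  7 * 11 = 77
  77 + 7 = 84
  4 * 6 = 24
  11 * 24 = 264
  84 * 264 = 22176
Result: 22176

22176


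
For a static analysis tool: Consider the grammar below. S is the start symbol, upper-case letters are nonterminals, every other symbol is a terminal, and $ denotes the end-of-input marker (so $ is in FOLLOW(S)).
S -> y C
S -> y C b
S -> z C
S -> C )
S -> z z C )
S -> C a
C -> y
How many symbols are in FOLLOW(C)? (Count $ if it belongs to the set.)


S is the start symbol and does not occur in any rule body, so FOLLOW(S) = {$}.
Examining every occurrence of C in a rule body:
  S -> y C : C is at the right end -> add FOLLOW(S) = {$}
  S -> y C b : C is followed by terminal 'b' -> add 'b'
  S -> z C : C is at the right end -> add FOLLOW(S) = {$} (already in the set)
  S -> C ) : C is followed by terminal ')' -> add ')'
  S -> z z C ) : C is followed by terminal ')' -> add ')' (already in the set)
  S -> C a : C is followed by terminal 'a' -> add 'a'
  C -> y : C does not occur in the body -> contributes nothing
FOLLOW(C) = {), a, b, $}
Count: 4

4


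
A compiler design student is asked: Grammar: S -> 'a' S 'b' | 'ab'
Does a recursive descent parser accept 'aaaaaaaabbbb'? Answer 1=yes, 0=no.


Grammar accepts strings of the form a^n b^n (n >= 1)
Word: 'aaaaaaaabbbb'
Counting: 8 a's and 4 b's
Check: 8 == 4? No
Mismatch: a-count != b-count
Rejected

0


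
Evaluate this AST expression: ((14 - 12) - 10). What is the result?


Expression: ((14 - 12) - 10)
Evaluating step by step:
  14 - 12 = 2
  2 - 10 = -8
Result: -8

-8


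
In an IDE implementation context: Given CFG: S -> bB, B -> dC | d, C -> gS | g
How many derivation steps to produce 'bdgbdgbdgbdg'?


Grammar: S -> bB, B -> dC | d, C -> gS | g
Deriving 'bdgbdgbdgbdg':
Step 1: S -> bB => bB
Step 2: B -> dC => bdC
Step 3: C -> gS => bdgS
Step 4: S -> bB => bdgbB
Step 5: B -> dC => bdgbdC
Step 6: C -> gS => bdgbdgS
Step 7: S -> bB => bdgbdgbB
Step 8: B -> dC => bdgbdgbdC
Step 9: C -> gS => bdgbdgbdgS
Step 10: S -> bB => bdgbdgbdgbB
Step 11: B -> dC => bdgbdgbdgbdC
Step 12: C -> g => bdgbdgbdgbdg
Total derivation steps: 12

12


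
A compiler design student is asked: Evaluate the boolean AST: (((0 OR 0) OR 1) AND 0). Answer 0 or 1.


Step 1: Evaluate inner node
  0 OR 0 = 0
Step 2: Evaluate next node
  0 OR 1 = 1
Step 3: Evaluate root node
  1 AND 0 = 0

0


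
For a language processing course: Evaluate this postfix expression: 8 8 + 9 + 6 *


Processing tokens left to right:
Push 8, Push 8
Pop 8 and 8, compute 8 + 8 = 16, push 16
Push 9
Pop 16 and 9, compute 16 + 9 = 25, push 25
Push 6
Pop 25 and 6, compute 25 * 6 = 150, push 150
Stack result: 150

150


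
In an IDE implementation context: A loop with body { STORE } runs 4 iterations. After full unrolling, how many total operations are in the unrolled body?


Loop body operations: STORE (1 op per iteration)
Unrolling 4 iterations:
  Iteration 1: STORE (1 ops)
  Iteration 2: STORE (1 ops)
  Iteration 3: STORE (1 ops)
  Iteration 4: STORE (1 ops)
Total: 4 iterations * 1 ops/iter = 4 operations

4


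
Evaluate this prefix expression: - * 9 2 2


Parsing prefix expression: - * 9 2 2
Step 1: Innermost operation '* 9 2'
  9 * 2 = 18
Step 2: Outer operation '- [18] 2'
  18 - 2 = 16

16


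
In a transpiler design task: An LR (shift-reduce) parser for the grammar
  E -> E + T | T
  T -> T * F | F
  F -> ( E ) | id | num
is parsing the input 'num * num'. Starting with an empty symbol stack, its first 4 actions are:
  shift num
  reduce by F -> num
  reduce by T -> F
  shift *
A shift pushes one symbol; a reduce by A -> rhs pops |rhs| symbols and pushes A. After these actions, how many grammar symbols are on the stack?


Tracking the symbol stack through each action:
  Action 1: shift 'num' : push -> stack = [num] (size 1)
  Action 2: reduce by F -> num : pop 1, push F -> stack = [F] (size 1)
  Action 3: reduce by T -> F : pop 1, push T -> stack = [T] (size 1)
  Action 4: shift '*' : push -> stack = [T, *] (size 2)
Final stack size: 2

2


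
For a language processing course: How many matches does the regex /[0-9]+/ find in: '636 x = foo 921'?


Pattern: /[0-9]+/ (int literals)
Input: '636 x = foo 921'
Scanning for matches:
  Match 1: '636'
  Match 2: '921'
Total matches: 2

2


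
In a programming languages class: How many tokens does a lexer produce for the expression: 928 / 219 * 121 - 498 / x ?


Scanning '928 / 219 * 121 - 498 / x'
Token 1: '928' -> integer_literal
Token 2: '/' -> operator
Token 3: '219' -> integer_literal
Token 4: '*' -> operator
Token 5: '121' -> integer_literal
Token 6: '-' -> operator
Token 7: '498' -> integer_literal
Token 8: '/' -> operator
Token 9: 'x' -> identifier
Total tokens: 9

9


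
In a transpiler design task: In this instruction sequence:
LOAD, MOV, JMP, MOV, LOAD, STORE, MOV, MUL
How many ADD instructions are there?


Scanning instruction sequence for ADD:
  Position 1: LOAD
  Position 2: MOV
  Position 3: JMP
  Position 4: MOV
  Position 5: LOAD
  Position 6: STORE
  Position 7: MOV
  Position 8: MUL
Matches at positions: []
Total ADD count: 0

0


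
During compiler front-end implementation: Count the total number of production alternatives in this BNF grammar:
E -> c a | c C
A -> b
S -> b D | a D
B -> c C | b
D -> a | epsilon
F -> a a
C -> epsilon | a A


Counting alternatives per rule:
  E: 2 alternative(s)
  A: 1 alternative(s)
  S: 2 alternative(s)
  B: 2 alternative(s)
  D: 2 alternative(s)
  F: 1 alternative(s)
  C: 2 alternative(s)
Sum: 2 + 1 + 2 + 2 + 2 + 1 + 2 = 12

12


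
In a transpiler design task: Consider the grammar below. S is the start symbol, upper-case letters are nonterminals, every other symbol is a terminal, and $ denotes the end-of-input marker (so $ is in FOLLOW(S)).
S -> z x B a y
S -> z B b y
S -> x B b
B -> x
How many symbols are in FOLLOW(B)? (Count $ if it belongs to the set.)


S is the start symbol and does not occur in any rule body, so FOLLOW(S) = {$}.
Examining every occurrence of B in a rule body:
  S -> z x B a y : B is followed by terminal 'a' -> add 'a'
  S -> z B b y : B is followed by terminal 'b' -> add 'b'
  S -> x B b : B is followed by terminal 'b' -> add 'b' (already in the set)
  B -> x : B does not occur in the body -> contributes nothing
FOLLOW(B) = {a, b}
Count: 2

2


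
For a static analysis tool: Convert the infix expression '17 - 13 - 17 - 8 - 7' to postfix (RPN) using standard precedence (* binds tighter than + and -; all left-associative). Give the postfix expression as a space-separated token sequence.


Applying the shunting-yard algorithm:
  Operand 17 -> output
  Push '-' onto operator stack -> op-stack: [-]
  Operand 13 -> output
  See '-' (prec 1); top '-' (prec 1) >= it -> pop '-' to output
  Push '-' onto operator stack -> op-stack: [-]
  Operand 17 -> output
  See '-' (prec 1); top '-' (prec 1) >= it -> pop '-' to output
  Push '-' onto operator stack -> op-stack: [-]
  Operand 8 -> output
  See '-' (prec 1); top '-' (prec 1) >= it -> pop '-' to output
  Push '-' onto operator stack -> op-stack: [-]
  Operand 7 -> output
  End of input: pop '-' to output
Postfix result: 17 13 - 17 - 8 - 7 -

17 13 - 17 - 8 - 7 -


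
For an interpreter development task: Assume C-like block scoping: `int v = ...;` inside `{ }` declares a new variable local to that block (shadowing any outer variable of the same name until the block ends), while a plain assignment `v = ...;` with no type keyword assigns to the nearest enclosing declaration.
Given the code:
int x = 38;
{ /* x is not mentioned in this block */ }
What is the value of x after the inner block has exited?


Analyzing scoping rules:
Outer scope: declares x = 38
Inner block: x is neither redeclared nor assigned -> unchanged
After the block -> 38
Result: 38

38


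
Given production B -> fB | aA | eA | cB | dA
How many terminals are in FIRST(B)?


Production: B -> fB | aA | eA | cB | dA
Examining each alternative for leading terminals:
  B -> fB : first terminal = 'f'
  B -> aA : first terminal = 'a'
  B -> eA : first terminal = 'e'
  B -> cB : first terminal = 'c'
  B -> dA : first terminal = 'd'
FIRST(B) = {a, c, d, e, f}
Count: 5

5


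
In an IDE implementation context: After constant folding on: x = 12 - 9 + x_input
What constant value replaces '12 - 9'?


Identifying constant sub-expression:
  Original: x = 12 - 9 + x_input
  12 and 9 are both compile-time constants
  Evaluating: 12 - 9 = 3
  After folding: x = 3 + x_input

3


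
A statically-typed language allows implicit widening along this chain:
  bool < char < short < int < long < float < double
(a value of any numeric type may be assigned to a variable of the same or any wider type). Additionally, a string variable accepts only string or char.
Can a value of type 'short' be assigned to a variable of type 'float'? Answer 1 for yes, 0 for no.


Target variable type: float
Source value type: short
Numeric ranks: short=2, float=5
Widening allowed iff rank(source) <= rank(target): 2 <= 5? Yes
Result: 1

1


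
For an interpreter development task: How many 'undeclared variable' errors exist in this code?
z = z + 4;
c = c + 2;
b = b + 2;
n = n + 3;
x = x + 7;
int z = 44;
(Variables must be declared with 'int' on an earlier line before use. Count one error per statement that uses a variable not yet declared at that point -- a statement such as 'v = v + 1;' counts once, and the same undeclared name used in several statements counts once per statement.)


Scanning code line by line:
  Line 1: use 'z' -> ERROR (undeclared)
  Line 2: use 'c' -> ERROR (undeclared)
  Line 3: use 'b' -> ERROR (undeclared)
  Line 4: use 'n' -> ERROR (undeclared)
  Line 5: use 'x' -> ERROR (undeclared)
  Line 6: declare 'z' -> declared = ['z']
Total undeclared variable errors: 5

5


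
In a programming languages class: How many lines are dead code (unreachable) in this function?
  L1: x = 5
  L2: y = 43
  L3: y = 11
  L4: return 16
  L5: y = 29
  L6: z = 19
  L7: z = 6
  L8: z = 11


Analyzing control flow:
  L1: reachable (before return)
  L2: reachable (before return)
  L3: reachable (before return)
  L4: reachable (return statement)
  L5: DEAD (after return at L4)
  L6: DEAD (after return at L4)
  L7: DEAD (after return at L4)
  L8: DEAD (after return at L4)
Return at L4, total lines = 8
Dead lines: L5 through L8
Count: 4

4


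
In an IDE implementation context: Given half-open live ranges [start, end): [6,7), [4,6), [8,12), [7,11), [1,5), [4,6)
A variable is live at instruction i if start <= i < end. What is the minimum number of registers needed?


Live ranges:
  Var0: [6, 7)
  Var1: [4, 6)
  Var2: [8, 12)
  Var3: [7, 11)
  Var4: [1, 5)
  Var5: [4, 6)
Sweep-line events (position, delta, active):
  pos=1 start -> active=1
  pos=4 start -> active=2
  pos=4 start -> active=3
  pos=5 end -> active=2
  pos=6 end -> active=1
  pos=6 end -> active=0
  pos=6 start -> active=1
  pos=7 end -> active=0
  pos=7 start -> active=1
  pos=8 start -> active=2
  pos=11 end -> active=1
  pos=12 end -> active=0
Maximum simultaneous active: 3
Minimum registers needed: 3

3


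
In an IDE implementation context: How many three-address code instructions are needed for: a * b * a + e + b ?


Expression: a * b * a + e + b
Generating three-address code (respecting * over +/- precedence):
  Instruction 1: t1 = a * b
  Instruction 2: t2 = t1 * a
  Instruction 3: t3 = t2 + e
  Instruction 4: t4 = t3 + b
Total instructions: 4

4


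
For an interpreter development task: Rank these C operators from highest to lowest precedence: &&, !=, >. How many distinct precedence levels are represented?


Looking up precedence for each operator:
  && -> precedence 2
  != -> precedence 3
  > -> precedence 4
Sorted highest to lowest: >, !=, &&
Distinct precedence values: [4, 3, 2]
Number of distinct levels: 3

3


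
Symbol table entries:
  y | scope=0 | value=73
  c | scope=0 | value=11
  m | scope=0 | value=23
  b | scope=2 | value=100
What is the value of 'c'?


Searching symbol table for 'c':
  y | scope=0 | value=73
  c | scope=0 | value=11 <- MATCH
  m | scope=0 | value=23
  b | scope=2 | value=100
Found 'c' at scope 0 with value 11

11


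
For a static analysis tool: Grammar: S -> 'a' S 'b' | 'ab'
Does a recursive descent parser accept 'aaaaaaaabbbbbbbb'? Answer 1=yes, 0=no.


Grammar accepts strings of the form a^n b^n (n >= 1)
Word: 'aaaaaaaabbbbbbbb'
Counting: 8 a's and 8 b's
Check: 8 == 8? Yes
Derivation (S -> aSb applied 7 time(s), then S -> ab): S => aSb => aaSbb => aaaSbbb => aaaaSbbbb => aaaaaSbbbbb => aaaaaaSbbbbbb => aaaaaaaSbbbbbbb => aaaaaaaabbbbbbbb
Accepted

1


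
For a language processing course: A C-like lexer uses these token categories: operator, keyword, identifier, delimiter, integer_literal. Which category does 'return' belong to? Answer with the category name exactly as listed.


Token: 'return'
Checking categories:
  identifier: no
  integer_literal: no
  operator: no
  keyword: YES
  delimiter: no
Category: keyword

keyword


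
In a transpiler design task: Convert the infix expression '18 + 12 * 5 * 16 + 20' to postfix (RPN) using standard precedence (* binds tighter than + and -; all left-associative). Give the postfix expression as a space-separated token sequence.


Applying the shunting-yard algorithm:
  Operand 18 -> output
  Push '+' onto operator stack -> op-stack: [+]
  Operand 12 -> output
  Push '*' onto operator stack -> op-stack: [+, *]
  Operand 5 -> output
  See '*' (prec 2); top '*' (prec 2) >= it -> pop '*' to output
  Push '*' onto operator stack -> op-stack: [+, *]
  Operand 16 -> output
  See '+' (prec 1); top '*' (prec 2) >= it -> pop '*' to output
  See '+' (prec 1); top '+' (prec 1) >= it -> pop '+' to output
  Push '+' onto operator stack -> op-stack: [+]
  Operand 20 -> output
  End of input: pop '+' to output
Postfix result: 18 12 5 * 16 * + 20 +

18 12 5 * 16 * + 20 +


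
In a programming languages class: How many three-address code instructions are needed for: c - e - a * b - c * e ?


Expression: c - e - a * b - c * e
Generating three-address code (respecting * over +/- precedence):
  Instruction 1: t1 = a * b
  Instruction 2: t2 = c * e
  Instruction 3: t3 = c - e
  Instruction 4: t4 = t3 - t1
  Instruction 5: t5 = t4 - t2
Total instructions: 5

5


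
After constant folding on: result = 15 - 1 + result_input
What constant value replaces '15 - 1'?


Identifying constant sub-expression:
  Original: result = 15 - 1 + result_input
  15 and 1 are both compile-time constants
  Evaluating: 15 - 1 = 14
  After folding: result = 14 + result_input

14


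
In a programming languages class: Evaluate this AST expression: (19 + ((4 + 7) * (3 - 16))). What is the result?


Expression: (19 + ((4 + 7) * (3 - 16)))
Evaluating step by step:
  4 + 7 = 11
  3 - 16 = -13
  11 * -13 = -143
  19 + -143 = -124
Result: -124

-124


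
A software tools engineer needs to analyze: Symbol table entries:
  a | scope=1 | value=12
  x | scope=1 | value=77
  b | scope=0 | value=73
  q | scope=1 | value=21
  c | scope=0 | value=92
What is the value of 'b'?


Searching symbol table for 'b':
  a | scope=1 | value=12
  x | scope=1 | value=77
  b | scope=0 | value=73 <- MATCH
  q | scope=1 | value=21
  c | scope=0 | value=92
Found 'b' at scope 0 with value 73

73


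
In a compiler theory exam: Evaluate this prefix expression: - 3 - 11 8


Parsing prefix expression: - 3 - 11 8
Step 1: Innermost operation '- 11 8'
  11 - 8 = 3
Step 2: Outer operation '- 3 [3]'
  3 - 3 = 0

0


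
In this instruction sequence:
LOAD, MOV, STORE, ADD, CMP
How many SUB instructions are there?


Scanning instruction sequence for SUB:
  Position 1: LOAD
  Position 2: MOV
  Position 3: STORE
  Position 4: ADD
  Position 5: CMP
Matches at positions: []
Total SUB count: 0

0


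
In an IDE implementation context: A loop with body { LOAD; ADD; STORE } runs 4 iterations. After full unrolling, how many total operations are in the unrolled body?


Loop body operations: LOAD, ADD, STORE (3 ops per iteration)
Unrolling 4 iterations:
  Iteration 1: LOAD, ADD, STORE (3 ops)
  Iteration 2: LOAD, ADD, STORE (3 ops)
  Iteration 3: LOAD, ADD, STORE (3 ops)
  Iteration 4: LOAD, ADD, STORE (3 ops)
Total: 4 iterations * 3 ops/iter = 12 operations

12


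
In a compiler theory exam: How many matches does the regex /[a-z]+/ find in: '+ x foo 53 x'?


Pattern: /[a-z]+/ (identifiers)
Input: '+ x foo 53 x'
Scanning for matches:
  Match 1: 'x'
  Match 2: 'foo'
  Match 3: 'x'
Total matches: 3

3


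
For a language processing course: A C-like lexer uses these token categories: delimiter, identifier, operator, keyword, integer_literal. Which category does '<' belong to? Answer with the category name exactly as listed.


Token: '<'
Checking categories:
  identifier: no
  integer_literal: no
  operator: YES
  keyword: no
  delimiter: no
Category: operator

operator


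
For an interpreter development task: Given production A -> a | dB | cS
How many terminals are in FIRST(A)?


Production: A -> a | dB | cS
Examining each alternative for leading terminals:
  A -> a : first terminal = 'a'
  A -> dB : first terminal = 'd'
  A -> cS : first terminal = 'c'
FIRST(A) = {a, c, d}
Count: 3

3
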